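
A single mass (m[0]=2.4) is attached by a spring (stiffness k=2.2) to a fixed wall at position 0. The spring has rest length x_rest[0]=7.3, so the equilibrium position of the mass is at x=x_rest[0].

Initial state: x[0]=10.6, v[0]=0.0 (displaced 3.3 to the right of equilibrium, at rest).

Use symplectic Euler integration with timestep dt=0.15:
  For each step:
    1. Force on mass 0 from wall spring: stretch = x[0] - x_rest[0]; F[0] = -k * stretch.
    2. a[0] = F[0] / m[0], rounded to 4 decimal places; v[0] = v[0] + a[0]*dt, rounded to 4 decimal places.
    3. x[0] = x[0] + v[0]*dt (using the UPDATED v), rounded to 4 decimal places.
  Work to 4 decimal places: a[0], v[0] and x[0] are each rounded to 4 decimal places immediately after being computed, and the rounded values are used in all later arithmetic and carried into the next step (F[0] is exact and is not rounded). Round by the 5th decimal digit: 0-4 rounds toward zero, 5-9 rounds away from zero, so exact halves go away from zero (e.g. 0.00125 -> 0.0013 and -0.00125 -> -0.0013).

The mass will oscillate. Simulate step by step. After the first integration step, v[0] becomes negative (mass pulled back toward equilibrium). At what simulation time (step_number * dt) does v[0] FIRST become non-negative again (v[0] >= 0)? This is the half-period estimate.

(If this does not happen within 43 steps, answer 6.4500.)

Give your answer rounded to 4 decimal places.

Answer: 3.3000

Derivation:
Step 0: x=[10.6000] v=[0.0000]
Step 1: x=[10.5319] v=[-0.4538]
Step 2: x=[10.3972] v=[-0.8982]
Step 3: x=[10.1986] v=[-1.3241]
Step 4: x=[9.9402] v=[-1.7227]
Step 5: x=[9.6273] v=[-2.0857]
Step 6: x=[9.2664] v=[-2.4057]
Step 7: x=[8.8650] v=[-2.6761]
Step 8: x=[8.4313] v=[-2.8913]
Step 9: x=[7.9743] v=[-3.0469]
Step 10: x=[7.5034] v=[-3.1396]
Step 11: x=[7.0283] v=[-3.1676]
Step 12: x=[6.5588] v=[-3.1302]
Step 13: x=[6.1046] v=[-3.0283]
Step 14: x=[5.6750] v=[-2.8639]
Step 15: x=[5.2789] v=[-2.6405]
Step 16: x=[4.9245] v=[-2.3626]
Step 17: x=[4.6191] v=[-2.0360]
Step 18: x=[4.3690] v=[-1.6674]
Step 19: x=[4.1793] v=[-1.2644]
Step 20: x=[4.0540] v=[-0.8353]
Step 21: x=[3.9957] v=[-0.3890]
Step 22: x=[4.0055] v=[0.0653]
First v>=0 after going negative at step 22, time=3.3000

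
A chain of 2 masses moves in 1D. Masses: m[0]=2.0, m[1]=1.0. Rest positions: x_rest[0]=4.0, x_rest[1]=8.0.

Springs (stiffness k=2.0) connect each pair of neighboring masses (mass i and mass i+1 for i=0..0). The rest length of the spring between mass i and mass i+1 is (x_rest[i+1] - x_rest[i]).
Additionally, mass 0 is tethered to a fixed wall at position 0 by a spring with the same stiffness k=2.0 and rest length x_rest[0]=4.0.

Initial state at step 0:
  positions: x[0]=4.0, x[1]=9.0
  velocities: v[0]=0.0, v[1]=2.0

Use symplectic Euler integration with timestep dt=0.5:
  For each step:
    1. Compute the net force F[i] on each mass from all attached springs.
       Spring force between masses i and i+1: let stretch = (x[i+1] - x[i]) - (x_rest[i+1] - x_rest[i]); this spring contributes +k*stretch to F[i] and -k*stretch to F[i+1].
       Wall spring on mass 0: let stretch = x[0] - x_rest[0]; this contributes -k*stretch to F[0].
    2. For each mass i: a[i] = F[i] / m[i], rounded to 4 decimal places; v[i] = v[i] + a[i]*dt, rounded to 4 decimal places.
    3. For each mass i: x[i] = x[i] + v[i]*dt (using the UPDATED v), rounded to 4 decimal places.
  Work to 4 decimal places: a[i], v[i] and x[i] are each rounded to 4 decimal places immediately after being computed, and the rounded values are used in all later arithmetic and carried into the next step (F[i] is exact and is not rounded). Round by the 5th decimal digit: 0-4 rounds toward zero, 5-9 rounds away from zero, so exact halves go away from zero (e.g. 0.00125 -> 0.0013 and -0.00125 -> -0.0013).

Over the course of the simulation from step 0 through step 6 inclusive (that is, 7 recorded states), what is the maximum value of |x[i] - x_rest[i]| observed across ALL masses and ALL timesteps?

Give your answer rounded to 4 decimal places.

Answer: 1.5000

Derivation:
Step 0: x=[4.0000 9.0000] v=[0.0000 2.0000]
Step 1: x=[4.2500 9.5000] v=[0.5000 1.0000]
Step 2: x=[4.7500 9.3750] v=[1.0000 -0.2500]
Step 3: x=[5.2188 8.9375] v=[0.9375 -0.8750]
Step 4: x=[5.3126 8.6407] v=[0.1875 -0.5937]
Step 5: x=[4.9102 8.6798] v=[-0.8048 0.0782]
Step 6: x=[4.2227 8.8341] v=[-1.3751 0.3086]
Max displacement = 1.5000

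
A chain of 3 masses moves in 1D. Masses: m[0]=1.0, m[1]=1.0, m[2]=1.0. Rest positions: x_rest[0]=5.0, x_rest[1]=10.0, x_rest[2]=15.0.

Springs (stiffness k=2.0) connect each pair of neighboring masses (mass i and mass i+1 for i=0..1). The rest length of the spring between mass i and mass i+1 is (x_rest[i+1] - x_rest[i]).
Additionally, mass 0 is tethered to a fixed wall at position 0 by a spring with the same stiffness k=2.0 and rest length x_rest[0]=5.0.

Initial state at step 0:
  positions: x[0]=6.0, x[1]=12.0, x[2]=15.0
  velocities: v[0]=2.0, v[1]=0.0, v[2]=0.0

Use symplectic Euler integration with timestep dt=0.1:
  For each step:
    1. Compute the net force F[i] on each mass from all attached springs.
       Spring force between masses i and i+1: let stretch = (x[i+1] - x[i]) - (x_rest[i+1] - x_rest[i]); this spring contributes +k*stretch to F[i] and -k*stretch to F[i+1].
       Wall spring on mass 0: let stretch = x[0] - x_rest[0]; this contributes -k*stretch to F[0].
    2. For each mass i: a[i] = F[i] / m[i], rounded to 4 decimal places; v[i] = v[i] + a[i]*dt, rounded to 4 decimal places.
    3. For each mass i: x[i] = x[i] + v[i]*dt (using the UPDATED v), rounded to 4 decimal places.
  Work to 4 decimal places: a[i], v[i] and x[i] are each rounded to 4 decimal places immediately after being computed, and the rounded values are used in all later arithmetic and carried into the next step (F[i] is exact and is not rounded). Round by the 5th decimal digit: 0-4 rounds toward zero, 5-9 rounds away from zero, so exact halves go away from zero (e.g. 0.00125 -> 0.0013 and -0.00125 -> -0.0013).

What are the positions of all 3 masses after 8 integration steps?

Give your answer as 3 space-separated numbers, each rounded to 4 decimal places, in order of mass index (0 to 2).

Answer: 6.8174 10.6914 16.0829

Derivation:
Step 0: x=[6.0000 12.0000 15.0000] v=[2.0000 0.0000 0.0000]
Step 1: x=[6.2000 11.9400 15.0400] v=[2.0000 -0.6000 0.4000]
Step 2: x=[6.3908 11.8272 15.1180] v=[1.9080 -1.1280 0.7800]
Step 3: x=[6.5625 11.6715 15.2302] v=[1.7171 -1.5571 1.1218]
Step 4: x=[6.7051 11.4848 15.3712] v=[1.4264 -1.8672 1.4101]
Step 5: x=[6.8092 11.2802 15.5345] v=[1.0413 -2.0459 1.6328]
Step 6: x=[6.8666 11.0713 15.7127] v=[0.5737 -2.0892 1.7819]
Step 7: x=[6.8707 10.8711 15.8981] v=[0.0413 -2.0019 1.8536]
Step 8: x=[6.8174 10.6914 16.0829] v=[-0.5328 -1.7966 1.8482]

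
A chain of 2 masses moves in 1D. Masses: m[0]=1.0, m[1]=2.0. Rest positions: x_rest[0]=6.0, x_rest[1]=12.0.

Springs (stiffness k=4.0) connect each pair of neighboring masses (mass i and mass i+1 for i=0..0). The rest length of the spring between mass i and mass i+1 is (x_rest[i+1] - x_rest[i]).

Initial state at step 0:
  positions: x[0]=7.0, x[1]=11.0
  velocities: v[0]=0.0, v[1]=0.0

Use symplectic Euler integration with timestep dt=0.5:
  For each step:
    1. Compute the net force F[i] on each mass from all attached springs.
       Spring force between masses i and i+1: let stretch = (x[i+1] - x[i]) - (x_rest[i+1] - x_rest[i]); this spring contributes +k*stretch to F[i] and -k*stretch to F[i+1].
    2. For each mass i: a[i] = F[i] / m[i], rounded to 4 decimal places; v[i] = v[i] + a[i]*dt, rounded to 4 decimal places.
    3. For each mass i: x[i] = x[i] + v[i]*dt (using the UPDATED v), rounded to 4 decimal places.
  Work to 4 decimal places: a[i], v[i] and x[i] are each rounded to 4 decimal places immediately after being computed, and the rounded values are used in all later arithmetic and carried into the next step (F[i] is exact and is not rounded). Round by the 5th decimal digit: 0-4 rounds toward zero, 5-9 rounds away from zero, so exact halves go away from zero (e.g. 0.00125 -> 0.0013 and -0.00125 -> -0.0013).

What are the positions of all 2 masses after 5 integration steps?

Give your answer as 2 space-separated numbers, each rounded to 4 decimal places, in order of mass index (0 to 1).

Answer: 6.6250 11.1875

Derivation:
Step 0: x=[7.0000 11.0000] v=[0.0000 0.0000]
Step 1: x=[5.0000 12.0000] v=[-4.0000 2.0000]
Step 2: x=[4.0000 12.5000] v=[-2.0000 1.0000]
Step 3: x=[5.5000 11.7500] v=[3.0000 -1.5000]
Step 4: x=[7.2500 10.8750] v=[3.5000 -1.7500]
Step 5: x=[6.6250 11.1875] v=[-1.2500 0.6250]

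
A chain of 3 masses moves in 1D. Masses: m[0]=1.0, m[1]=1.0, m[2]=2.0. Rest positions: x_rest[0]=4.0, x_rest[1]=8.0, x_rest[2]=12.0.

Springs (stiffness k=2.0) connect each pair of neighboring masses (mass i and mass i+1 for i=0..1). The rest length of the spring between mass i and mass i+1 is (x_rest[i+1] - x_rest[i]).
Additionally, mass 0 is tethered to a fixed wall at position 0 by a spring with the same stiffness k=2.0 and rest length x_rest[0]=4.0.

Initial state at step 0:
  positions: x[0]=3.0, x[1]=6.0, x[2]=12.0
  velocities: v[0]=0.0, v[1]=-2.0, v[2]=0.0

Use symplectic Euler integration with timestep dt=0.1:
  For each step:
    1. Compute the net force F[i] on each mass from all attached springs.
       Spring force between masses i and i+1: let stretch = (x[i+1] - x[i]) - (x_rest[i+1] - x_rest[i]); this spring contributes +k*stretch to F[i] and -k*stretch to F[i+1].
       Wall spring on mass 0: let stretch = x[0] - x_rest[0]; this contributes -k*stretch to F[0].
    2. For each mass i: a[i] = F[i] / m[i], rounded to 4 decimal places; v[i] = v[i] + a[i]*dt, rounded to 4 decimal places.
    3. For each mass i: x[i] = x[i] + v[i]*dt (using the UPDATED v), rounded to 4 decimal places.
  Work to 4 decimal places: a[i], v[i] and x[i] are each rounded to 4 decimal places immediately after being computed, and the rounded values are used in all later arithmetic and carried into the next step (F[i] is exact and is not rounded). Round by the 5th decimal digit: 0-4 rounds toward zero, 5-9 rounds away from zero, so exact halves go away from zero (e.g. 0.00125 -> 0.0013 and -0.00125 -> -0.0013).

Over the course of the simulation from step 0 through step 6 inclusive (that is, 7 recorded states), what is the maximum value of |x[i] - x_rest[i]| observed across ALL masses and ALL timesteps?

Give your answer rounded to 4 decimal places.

Step 0: x=[3.0000 6.0000 12.0000] v=[0.0000 -2.0000 0.0000]
Step 1: x=[3.0000 5.8600 11.9800] v=[0.0000 -1.4000 -0.2000]
Step 2: x=[2.9972 5.7852 11.9388] v=[-0.0280 -0.7480 -0.4120]
Step 3: x=[2.9902 5.7777 11.8761] v=[-0.0698 -0.0749 -0.6274]
Step 4: x=[2.9792 5.8364 11.7924] v=[-0.1103 0.5873 -0.8372]
Step 5: x=[2.9657 5.9571 11.6891] v=[-0.1347 1.2071 -1.0328]
Step 6: x=[2.9527 6.1326 11.5685] v=[-0.1296 1.7552 -1.2060]
Max displacement = 2.2223

Answer: 2.2223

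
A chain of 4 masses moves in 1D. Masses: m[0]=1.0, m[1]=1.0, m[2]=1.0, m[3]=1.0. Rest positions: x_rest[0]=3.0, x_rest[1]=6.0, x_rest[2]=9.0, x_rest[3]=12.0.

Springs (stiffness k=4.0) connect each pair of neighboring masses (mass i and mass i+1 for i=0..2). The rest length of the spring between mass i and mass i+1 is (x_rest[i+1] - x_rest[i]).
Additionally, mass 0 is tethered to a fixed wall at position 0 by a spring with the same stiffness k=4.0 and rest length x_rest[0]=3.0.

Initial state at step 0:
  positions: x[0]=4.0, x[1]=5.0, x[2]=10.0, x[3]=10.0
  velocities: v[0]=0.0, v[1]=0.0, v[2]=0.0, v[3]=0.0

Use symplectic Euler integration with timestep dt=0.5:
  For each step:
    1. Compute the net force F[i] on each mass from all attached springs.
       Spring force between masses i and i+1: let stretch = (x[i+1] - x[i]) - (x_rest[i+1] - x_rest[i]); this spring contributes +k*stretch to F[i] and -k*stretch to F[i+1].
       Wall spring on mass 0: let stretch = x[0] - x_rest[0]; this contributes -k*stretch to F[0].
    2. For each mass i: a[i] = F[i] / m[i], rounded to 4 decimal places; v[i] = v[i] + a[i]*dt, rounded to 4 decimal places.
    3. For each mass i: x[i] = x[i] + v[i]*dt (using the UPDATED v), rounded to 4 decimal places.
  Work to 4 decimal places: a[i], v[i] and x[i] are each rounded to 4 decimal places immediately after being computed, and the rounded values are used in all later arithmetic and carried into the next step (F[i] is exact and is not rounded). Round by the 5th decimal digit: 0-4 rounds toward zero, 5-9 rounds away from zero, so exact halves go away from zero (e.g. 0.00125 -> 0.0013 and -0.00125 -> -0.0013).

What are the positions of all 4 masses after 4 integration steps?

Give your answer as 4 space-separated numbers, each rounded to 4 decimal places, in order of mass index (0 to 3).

Step 0: x=[4.0000 5.0000 10.0000 10.0000] v=[0.0000 0.0000 0.0000 0.0000]
Step 1: x=[1.0000 9.0000 5.0000 13.0000] v=[-6.0000 8.0000 -10.0000 6.0000]
Step 2: x=[5.0000 1.0000 12.0000 11.0000] v=[8.0000 -16.0000 14.0000 -4.0000]
Step 3: x=[0.0000 8.0000 7.0000 13.0000] v=[-10.0000 14.0000 -10.0000 4.0000]
Step 4: x=[3.0000 6.0000 9.0000 12.0000] v=[6.0000 -4.0000 4.0000 -2.0000]

Answer: 3.0000 6.0000 9.0000 12.0000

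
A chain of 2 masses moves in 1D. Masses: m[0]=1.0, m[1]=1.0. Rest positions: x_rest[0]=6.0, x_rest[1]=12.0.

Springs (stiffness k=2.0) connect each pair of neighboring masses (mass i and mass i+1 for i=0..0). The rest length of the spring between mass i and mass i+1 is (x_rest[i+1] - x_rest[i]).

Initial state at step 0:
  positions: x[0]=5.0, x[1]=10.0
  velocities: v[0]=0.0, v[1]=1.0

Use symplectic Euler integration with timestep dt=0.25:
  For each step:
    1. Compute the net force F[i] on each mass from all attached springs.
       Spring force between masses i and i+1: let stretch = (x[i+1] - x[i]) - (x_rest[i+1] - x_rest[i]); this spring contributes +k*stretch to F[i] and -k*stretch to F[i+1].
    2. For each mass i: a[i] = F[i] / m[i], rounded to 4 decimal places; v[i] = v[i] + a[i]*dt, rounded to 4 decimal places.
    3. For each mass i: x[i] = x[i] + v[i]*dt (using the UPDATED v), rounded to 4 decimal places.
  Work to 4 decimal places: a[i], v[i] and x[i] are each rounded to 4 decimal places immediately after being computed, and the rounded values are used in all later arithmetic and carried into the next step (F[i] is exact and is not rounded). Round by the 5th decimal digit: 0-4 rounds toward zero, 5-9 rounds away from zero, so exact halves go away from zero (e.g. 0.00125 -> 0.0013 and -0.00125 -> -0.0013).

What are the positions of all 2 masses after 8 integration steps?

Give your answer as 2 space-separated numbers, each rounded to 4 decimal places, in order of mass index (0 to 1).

Answer: 5.4935 11.5067

Derivation:
Step 0: x=[5.0000 10.0000] v=[0.0000 1.0000]
Step 1: x=[4.8750 10.3750] v=[-0.5000 1.5000]
Step 2: x=[4.6875 10.8125] v=[-0.7500 1.7500]
Step 3: x=[4.5156 11.2344] v=[-0.6875 1.6875]
Step 4: x=[4.4336 11.5664] v=[-0.3281 1.3281]
Step 5: x=[4.4932 11.7568] v=[0.2383 0.7617]
Step 6: x=[4.7107 11.7893] v=[0.8701 0.1299]
Step 7: x=[5.0631 11.6870] v=[1.4094 -0.4094]
Step 8: x=[5.4935 11.5067] v=[1.7214 -0.7214]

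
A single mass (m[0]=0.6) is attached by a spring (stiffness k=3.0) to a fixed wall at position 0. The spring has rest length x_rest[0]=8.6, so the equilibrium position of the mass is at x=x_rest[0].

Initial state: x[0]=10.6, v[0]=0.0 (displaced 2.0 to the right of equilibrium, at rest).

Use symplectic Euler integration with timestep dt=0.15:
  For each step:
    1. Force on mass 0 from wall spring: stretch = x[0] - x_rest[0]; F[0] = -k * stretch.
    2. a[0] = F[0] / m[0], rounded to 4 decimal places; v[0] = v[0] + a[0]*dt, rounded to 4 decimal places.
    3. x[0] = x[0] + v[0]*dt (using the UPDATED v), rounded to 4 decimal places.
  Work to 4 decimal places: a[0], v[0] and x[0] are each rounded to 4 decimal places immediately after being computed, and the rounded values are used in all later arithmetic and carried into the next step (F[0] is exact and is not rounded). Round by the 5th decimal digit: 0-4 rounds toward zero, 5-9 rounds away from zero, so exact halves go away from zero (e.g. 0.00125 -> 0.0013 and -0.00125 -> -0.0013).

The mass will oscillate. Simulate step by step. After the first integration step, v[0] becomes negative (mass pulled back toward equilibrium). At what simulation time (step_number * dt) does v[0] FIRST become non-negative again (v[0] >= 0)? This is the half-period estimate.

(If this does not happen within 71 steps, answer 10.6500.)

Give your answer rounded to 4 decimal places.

Answer: 1.5000

Derivation:
Step 0: x=[10.6000] v=[0.0000]
Step 1: x=[10.3750] v=[-1.5000]
Step 2: x=[9.9503] v=[-2.8313]
Step 3: x=[9.3737] v=[-3.8440]
Step 4: x=[8.7101] v=[-4.4243]
Step 5: x=[8.0341] v=[-4.5069]
Step 6: x=[7.4217] v=[-4.0825]
Step 7: x=[6.9419] v=[-3.1988]
Step 8: x=[6.6486] v=[-1.9552]
Step 9: x=[6.5748] v=[-0.4917]
Step 10: x=[6.7289] v=[1.0272]
First v>=0 after going negative at step 10, time=1.5000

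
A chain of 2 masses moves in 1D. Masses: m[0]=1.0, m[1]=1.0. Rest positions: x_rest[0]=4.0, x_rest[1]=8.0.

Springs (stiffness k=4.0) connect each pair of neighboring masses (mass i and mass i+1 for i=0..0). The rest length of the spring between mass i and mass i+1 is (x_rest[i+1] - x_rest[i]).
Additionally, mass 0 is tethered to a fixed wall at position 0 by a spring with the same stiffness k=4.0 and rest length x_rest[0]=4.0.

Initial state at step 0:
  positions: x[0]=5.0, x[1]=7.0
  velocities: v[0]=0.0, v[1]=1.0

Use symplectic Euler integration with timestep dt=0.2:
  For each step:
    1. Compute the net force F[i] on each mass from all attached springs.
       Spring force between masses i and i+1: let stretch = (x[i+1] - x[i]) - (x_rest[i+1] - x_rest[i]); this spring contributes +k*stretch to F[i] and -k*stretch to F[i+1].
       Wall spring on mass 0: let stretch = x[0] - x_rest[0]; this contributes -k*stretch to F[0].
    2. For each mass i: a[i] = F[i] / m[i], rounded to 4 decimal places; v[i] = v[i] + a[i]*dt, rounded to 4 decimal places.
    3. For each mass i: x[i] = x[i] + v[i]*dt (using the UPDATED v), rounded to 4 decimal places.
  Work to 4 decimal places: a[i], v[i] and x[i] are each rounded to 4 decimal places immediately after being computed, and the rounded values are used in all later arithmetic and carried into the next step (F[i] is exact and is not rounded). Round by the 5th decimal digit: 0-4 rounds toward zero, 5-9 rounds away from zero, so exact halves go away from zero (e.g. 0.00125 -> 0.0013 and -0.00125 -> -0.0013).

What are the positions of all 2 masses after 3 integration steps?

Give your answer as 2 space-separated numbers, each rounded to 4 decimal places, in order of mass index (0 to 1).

Step 0: x=[5.0000 7.0000] v=[0.0000 1.0000]
Step 1: x=[4.5200 7.5200] v=[-2.4000 2.6000]
Step 2: x=[3.7968 8.2000] v=[-3.6160 3.4000]
Step 3: x=[3.1706 8.8155] v=[-3.1309 3.0774]

Answer: 3.1706 8.8155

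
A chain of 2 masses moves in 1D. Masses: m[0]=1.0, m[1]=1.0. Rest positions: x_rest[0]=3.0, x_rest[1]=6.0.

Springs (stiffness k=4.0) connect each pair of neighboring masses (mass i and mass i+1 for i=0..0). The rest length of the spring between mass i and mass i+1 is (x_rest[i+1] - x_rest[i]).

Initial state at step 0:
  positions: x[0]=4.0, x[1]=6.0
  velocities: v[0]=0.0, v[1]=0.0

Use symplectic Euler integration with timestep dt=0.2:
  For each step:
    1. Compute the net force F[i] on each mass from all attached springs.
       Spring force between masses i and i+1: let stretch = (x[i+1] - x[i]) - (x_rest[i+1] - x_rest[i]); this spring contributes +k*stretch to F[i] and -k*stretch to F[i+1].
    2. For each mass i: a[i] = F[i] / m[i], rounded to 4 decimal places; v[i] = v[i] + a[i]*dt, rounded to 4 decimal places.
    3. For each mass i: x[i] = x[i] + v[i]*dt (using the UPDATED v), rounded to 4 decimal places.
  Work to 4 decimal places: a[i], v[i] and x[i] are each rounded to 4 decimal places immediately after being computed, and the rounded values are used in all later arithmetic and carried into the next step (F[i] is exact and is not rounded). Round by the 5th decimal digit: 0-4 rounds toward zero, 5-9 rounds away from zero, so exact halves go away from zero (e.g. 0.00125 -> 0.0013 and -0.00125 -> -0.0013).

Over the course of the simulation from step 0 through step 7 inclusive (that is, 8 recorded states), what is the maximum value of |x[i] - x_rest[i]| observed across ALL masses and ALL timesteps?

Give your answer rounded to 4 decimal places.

Step 0: x=[4.0000 6.0000] v=[0.0000 0.0000]
Step 1: x=[3.8400 6.1600] v=[-0.8000 0.8000]
Step 2: x=[3.5712 6.4288] v=[-1.3440 1.3440]
Step 3: x=[3.2796 6.7204] v=[-1.4579 1.4579]
Step 4: x=[3.0585 6.9415] v=[-1.1053 1.1053]
Step 5: x=[2.9787 7.0213] v=[-0.3989 0.3989]
Step 6: x=[3.0657 6.9343] v=[0.4352 -0.4352]
Step 7: x=[3.2917 6.7083] v=[1.1301 -1.1301]
Max displacement = 1.0213

Answer: 1.0213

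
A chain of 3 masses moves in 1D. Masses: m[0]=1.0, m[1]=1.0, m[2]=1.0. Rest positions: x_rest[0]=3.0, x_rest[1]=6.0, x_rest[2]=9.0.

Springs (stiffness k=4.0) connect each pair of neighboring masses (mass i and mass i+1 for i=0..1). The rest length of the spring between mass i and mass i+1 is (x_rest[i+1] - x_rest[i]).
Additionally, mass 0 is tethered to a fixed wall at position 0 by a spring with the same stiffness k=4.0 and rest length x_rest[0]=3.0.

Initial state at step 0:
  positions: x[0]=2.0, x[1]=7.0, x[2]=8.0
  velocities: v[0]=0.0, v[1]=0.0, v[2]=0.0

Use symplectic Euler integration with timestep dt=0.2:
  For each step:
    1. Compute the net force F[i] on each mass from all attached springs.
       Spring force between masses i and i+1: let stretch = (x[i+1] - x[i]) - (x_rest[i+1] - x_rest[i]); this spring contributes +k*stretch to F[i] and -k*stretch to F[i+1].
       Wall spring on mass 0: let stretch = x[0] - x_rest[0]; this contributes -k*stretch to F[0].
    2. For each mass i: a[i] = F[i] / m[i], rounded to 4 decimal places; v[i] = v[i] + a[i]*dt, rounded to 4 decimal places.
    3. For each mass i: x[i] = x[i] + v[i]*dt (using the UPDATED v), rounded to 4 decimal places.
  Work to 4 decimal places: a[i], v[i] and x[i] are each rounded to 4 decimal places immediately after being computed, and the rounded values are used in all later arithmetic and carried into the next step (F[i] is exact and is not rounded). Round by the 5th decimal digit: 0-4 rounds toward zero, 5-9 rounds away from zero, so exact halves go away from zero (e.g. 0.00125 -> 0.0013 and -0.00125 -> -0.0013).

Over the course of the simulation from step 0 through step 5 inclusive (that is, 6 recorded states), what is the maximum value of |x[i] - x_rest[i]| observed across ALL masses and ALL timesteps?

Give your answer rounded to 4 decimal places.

Step 0: x=[2.0000 7.0000 8.0000] v=[0.0000 0.0000 0.0000]
Step 1: x=[2.4800 6.3600 8.3200] v=[2.4000 -3.2000 1.6000]
Step 2: x=[3.1840 5.4128 8.8064] v=[3.5200 -4.7360 2.4320]
Step 3: x=[3.7352 4.6520 9.2298] v=[2.7558 -3.8042 2.1171]
Step 4: x=[3.8354 4.4769 9.4008] v=[0.5011 -0.8754 0.8549]
Step 5: x=[3.4246 4.9870 9.2640] v=[-2.0540 2.5505 -0.6842]
Max displacement = 1.5231

Answer: 1.5231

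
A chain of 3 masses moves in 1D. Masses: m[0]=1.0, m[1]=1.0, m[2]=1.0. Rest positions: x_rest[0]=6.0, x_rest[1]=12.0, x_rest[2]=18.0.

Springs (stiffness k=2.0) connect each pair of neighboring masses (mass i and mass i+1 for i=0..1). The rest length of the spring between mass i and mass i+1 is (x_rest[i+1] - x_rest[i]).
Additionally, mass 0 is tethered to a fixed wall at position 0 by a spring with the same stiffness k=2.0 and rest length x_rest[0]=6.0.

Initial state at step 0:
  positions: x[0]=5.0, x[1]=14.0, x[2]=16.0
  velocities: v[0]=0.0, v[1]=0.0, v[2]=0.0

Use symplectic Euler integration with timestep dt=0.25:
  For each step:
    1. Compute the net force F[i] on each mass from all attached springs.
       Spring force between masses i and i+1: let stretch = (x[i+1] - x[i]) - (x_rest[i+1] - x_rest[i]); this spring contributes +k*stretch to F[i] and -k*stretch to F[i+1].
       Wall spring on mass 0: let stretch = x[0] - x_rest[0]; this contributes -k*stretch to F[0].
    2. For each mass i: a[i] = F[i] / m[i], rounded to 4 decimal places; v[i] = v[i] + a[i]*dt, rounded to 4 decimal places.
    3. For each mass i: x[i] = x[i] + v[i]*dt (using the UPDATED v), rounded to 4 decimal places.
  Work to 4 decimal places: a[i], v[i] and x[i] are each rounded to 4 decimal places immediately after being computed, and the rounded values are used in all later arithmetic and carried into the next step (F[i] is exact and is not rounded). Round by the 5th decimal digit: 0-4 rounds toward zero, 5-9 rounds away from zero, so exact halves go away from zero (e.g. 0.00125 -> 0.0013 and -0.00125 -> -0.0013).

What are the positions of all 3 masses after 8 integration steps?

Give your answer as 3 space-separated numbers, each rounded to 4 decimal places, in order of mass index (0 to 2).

Step 0: x=[5.0000 14.0000 16.0000] v=[0.0000 0.0000 0.0000]
Step 1: x=[5.5000 13.1250 16.5000] v=[2.0000 -3.5000 2.0000]
Step 2: x=[6.2656 11.7188 17.3281] v=[3.0625 -5.6250 3.3125]
Step 3: x=[6.9297 10.3321 18.2051] v=[2.6563 -5.5470 3.5079]
Step 4: x=[7.1529 9.5042 18.8480] v=[0.8927 -3.3117 2.5714]
Step 5: x=[6.7759 9.5504 19.0729] v=[-1.5081 0.1846 0.8995]
Step 6: x=[5.8987 10.4401 18.8575] v=[-3.5088 3.5586 -0.8618]
Step 7: x=[4.8518 11.8143 18.3399] v=[-4.1875 5.4966 -2.0705]
Step 8: x=[4.0688 13.1339 17.7566] v=[-3.1322 5.2782 -2.3333]

Answer: 4.0688 13.1339 17.7566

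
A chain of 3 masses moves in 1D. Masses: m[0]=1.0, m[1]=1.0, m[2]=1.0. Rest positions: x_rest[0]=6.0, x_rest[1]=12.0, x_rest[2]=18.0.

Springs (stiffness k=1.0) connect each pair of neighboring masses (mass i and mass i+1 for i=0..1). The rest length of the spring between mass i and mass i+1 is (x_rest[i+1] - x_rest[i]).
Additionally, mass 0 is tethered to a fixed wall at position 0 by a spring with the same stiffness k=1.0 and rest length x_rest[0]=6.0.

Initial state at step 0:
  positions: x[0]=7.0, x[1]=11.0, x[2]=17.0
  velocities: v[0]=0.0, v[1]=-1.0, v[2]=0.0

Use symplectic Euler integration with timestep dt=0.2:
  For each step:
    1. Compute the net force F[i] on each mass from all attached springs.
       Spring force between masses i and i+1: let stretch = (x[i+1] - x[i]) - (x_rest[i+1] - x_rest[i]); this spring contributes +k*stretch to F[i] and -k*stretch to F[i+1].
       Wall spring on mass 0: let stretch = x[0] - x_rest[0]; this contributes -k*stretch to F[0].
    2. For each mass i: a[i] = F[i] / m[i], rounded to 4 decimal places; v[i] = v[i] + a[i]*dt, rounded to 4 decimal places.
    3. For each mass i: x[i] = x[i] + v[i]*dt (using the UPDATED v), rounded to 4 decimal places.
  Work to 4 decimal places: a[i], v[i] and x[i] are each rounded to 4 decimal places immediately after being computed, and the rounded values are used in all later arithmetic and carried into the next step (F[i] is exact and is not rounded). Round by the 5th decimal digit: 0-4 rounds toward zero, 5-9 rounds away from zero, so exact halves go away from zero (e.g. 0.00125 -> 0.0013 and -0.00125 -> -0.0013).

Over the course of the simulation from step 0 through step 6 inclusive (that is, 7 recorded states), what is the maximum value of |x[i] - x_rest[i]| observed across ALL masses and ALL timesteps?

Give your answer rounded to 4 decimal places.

Answer: 1.1552

Derivation:
Step 0: x=[7.0000 11.0000 17.0000] v=[0.0000 -1.0000 0.0000]
Step 1: x=[6.8800 10.8800 17.0000] v=[-0.6000 -0.6000 0.0000]
Step 2: x=[6.6448 10.8448 16.9952] v=[-1.1760 -0.1760 -0.0240]
Step 3: x=[6.3118 10.8876 16.9844] v=[-1.6650 0.2141 -0.0541]
Step 4: x=[5.9094 10.9913 16.9697] v=[-2.0122 0.5183 -0.0735]
Step 5: x=[5.4739 11.1308 16.9559] v=[-2.1777 0.6976 -0.0692]
Step 6: x=[5.0457 11.2770 16.9491] v=[-2.1411 0.7312 -0.0342]
Max displacement = 1.1552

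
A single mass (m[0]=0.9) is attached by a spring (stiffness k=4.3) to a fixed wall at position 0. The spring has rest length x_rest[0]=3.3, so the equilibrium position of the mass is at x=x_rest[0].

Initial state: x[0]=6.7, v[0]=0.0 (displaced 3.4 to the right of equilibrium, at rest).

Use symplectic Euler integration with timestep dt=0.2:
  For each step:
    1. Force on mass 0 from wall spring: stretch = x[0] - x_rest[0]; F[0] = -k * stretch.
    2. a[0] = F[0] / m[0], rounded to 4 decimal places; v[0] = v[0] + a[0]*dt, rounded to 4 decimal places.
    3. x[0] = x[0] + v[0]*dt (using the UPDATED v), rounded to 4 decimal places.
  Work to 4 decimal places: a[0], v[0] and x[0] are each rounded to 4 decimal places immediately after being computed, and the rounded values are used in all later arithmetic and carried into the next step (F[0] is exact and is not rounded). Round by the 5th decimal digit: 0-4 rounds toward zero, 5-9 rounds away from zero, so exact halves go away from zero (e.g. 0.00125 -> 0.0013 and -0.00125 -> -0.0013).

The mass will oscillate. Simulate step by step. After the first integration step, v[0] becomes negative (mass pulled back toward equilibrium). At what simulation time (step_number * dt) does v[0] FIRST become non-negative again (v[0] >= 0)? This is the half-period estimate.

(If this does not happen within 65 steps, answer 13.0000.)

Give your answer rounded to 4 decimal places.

Answer: 1.6000

Derivation:
Step 0: x=[6.7000] v=[0.0000]
Step 1: x=[6.0502] v=[-3.2489]
Step 2: x=[4.8748] v=[-5.8769]
Step 3: x=[3.3985] v=[-7.3817]
Step 4: x=[1.9033] v=[-7.4758]
Step 5: x=[0.6751] v=[-6.1412]
Step 6: x=[-0.0515] v=[-3.6330]
Step 7: x=[-0.1376] v=[-0.4305]
Step 8: x=[0.4333] v=[2.8543]
First v>=0 after going negative at step 8, time=1.6000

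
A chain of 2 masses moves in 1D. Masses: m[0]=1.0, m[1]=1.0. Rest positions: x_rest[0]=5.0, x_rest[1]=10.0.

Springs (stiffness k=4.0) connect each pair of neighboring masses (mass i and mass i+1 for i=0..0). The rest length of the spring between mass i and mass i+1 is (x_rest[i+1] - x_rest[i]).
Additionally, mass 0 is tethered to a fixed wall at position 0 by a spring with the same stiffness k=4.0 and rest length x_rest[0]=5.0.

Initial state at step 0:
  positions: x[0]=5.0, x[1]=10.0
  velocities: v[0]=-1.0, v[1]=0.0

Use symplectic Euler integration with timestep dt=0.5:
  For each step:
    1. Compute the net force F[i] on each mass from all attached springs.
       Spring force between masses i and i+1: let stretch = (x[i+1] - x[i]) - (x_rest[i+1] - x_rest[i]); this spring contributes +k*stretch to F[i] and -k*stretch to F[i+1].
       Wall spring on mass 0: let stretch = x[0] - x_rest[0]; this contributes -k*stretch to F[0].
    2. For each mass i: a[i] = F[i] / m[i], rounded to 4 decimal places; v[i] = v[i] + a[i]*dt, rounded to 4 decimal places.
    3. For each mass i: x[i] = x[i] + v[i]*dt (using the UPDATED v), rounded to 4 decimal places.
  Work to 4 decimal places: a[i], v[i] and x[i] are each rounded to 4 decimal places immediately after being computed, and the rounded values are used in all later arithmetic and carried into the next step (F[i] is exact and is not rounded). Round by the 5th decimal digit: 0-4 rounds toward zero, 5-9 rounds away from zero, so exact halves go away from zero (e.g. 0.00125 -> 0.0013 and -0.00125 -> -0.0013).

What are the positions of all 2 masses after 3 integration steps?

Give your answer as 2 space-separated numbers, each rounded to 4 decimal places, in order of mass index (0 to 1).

Answer: 5.0000 9.5000

Derivation:
Step 0: x=[5.0000 10.0000] v=[-1.0000 0.0000]
Step 1: x=[4.5000 10.0000] v=[-1.0000 0.0000]
Step 2: x=[5.0000 9.5000] v=[1.0000 -1.0000]
Step 3: x=[5.0000 9.5000] v=[0.0000 0.0000]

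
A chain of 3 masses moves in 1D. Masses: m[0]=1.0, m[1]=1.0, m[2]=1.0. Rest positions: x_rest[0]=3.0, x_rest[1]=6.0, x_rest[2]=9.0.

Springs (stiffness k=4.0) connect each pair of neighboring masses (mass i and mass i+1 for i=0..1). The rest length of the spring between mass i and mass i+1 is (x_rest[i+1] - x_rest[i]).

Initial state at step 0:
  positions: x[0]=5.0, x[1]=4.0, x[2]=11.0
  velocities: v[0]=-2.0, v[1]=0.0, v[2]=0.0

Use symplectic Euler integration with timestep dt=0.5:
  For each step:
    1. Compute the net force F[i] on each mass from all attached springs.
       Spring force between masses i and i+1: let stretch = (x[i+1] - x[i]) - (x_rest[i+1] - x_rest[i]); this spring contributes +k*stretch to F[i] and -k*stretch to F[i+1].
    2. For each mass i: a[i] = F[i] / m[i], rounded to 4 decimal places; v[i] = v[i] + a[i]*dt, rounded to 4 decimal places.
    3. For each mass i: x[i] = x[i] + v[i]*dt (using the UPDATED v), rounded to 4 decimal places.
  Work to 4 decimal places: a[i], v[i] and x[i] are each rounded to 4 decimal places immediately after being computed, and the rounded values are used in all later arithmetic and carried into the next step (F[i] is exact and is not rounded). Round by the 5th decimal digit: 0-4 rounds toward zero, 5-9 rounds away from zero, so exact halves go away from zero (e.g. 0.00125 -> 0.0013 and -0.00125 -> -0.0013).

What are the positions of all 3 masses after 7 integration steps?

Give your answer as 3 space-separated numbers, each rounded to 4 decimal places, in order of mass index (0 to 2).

Step 0: x=[5.0000 4.0000 11.0000] v=[-2.0000 0.0000 0.0000]
Step 1: x=[0.0000 12.0000 7.0000] v=[-10.0000 16.0000 -8.0000]
Step 2: x=[4.0000 3.0000 11.0000] v=[8.0000 -18.0000 8.0000]
Step 3: x=[4.0000 3.0000 10.0000] v=[0.0000 0.0000 -2.0000]
Step 4: x=[0.0000 11.0000 5.0000] v=[-8.0000 16.0000 -10.0000]
Step 5: x=[4.0000 2.0000 9.0000] v=[8.0000 -18.0000 8.0000]
Step 6: x=[3.0000 2.0000 9.0000] v=[-2.0000 0.0000 0.0000]
Step 7: x=[-2.0000 10.0000 5.0000] v=[-10.0000 16.0000 -8.0000]

Answer: -2.0000 10.0000 5.0000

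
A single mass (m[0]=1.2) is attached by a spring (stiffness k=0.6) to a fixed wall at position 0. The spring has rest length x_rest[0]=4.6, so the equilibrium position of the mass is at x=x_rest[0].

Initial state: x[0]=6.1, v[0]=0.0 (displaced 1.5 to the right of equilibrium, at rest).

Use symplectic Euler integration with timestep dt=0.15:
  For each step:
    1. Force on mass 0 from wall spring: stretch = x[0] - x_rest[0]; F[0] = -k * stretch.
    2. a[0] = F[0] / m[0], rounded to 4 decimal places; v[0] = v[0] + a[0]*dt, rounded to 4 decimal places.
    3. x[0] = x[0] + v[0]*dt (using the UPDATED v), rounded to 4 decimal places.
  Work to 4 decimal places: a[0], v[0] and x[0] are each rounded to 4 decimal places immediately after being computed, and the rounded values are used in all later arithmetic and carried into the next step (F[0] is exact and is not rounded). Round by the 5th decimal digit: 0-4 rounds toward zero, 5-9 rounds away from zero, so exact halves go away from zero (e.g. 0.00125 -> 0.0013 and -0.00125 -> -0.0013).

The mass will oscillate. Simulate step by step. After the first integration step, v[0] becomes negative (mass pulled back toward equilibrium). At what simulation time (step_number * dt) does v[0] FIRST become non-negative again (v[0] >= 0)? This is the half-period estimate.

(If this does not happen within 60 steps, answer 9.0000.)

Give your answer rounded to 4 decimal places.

Answer: 4.5000

Derivation:
Step 0: x=[6.1000] v=[0.0000]
Step 1: x=[6.0831] v=[-0.1125]
Step 2: x=[6.0495] v=[-0.2237]
Step 3: x=[5.9996] v=[-0.3324]
Step 4: x=[5.9340] v=[-0.4374]
Step 5: x=[5.8534] v=[-0.5375]
Step 6: x=[5.7587] v=[-0.6315]
Step 7: x=[5.6509] v=[-0.7184]
Step 8: x=[5.5313] v=[-0.7972]
Step 9: x=[5.4012] v=[-0.8671]
Step 10: x=[5.2621] v=[-0.9272]
Step 11: x=[5.1156] v=[-0.9769]
Step 12: x=[4.9633] v=[-1.0156]
Step 13: x=[4.8069] v=[-1.0429]
Step 14: x=[4.6481] v=[-1.0584]
Step 15: x=[4.4888] v=[-1.0620]
Step 16: x=[4.3307] v=[-1.0537]
Step 17: x=[4.1757] v=[-1.0335]
Step 18: x=[4.0254] v=[-1.0017]
Step 19: x=[3.8816] v=[-0.9586]
Step 20: x=[3.7459] v=[-0.9047]
Step 21: x=[3.6198] v=[-0.8406]
Step 22: x=[3.5047] v=[-0.7671]
Step 23: x=[3.4020] v=[-0.6849]
Step 24: x=[3.3127] v=[-0.5951]
Step 25: x=[3.2379] v=[-0.4985]
Step 26: x=[3.1785] v=[-0.3963]
Step 27: x=[3.1350] v=[-0.2897]
Step 28: x=[3.1080] v=[-0.1798]
Step 29: x=[3.0978] v=[-0.0679]
Step 30: x=[3.1045] v=[0.0448]
First v>=0 after going negative at step 30, time=4.5000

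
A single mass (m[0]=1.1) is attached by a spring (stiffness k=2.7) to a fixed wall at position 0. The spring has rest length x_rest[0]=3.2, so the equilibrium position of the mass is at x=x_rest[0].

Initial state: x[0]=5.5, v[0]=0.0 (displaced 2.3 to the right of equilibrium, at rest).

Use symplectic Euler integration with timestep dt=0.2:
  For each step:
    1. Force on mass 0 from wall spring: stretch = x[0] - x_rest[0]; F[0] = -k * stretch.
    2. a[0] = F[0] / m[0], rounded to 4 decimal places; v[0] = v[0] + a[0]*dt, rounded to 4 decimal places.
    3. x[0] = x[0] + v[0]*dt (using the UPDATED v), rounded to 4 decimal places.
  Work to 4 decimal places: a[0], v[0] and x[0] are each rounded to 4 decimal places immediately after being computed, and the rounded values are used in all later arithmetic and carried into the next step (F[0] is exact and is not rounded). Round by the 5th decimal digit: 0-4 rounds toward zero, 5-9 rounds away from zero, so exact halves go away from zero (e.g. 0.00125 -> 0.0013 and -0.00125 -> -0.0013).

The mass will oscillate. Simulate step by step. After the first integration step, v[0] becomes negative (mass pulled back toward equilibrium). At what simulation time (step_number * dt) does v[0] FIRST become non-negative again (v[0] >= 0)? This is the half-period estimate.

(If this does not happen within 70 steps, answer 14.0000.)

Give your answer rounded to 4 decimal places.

Answer: 2.0000

Derivation:
Step 0: x=[5.5000] v=[0.0000]
Step 1: x=[5.2742] v=[-1.1291]
Step 2: x=[4.8447] v=[-2.1473]
Step 3: x=[4.2538] v=[-2.9547]
Step 4: x=[3.5594] v=[-3.4720]
Step 5: x=[2.8297] v=[-3.6484]
Step 6: x=[2.1364] v=[-3.4666]
Step 7: x=[1.5475] v=[-2.9445]
Step 8: x=[1.1208] v=[-2.1333]
Step 9: x=[0.8983] v=[-1.1126]
Step 10: x=[0.9018] v=[0.0173]
First v>=0 after going negative at step 10, time=2.0000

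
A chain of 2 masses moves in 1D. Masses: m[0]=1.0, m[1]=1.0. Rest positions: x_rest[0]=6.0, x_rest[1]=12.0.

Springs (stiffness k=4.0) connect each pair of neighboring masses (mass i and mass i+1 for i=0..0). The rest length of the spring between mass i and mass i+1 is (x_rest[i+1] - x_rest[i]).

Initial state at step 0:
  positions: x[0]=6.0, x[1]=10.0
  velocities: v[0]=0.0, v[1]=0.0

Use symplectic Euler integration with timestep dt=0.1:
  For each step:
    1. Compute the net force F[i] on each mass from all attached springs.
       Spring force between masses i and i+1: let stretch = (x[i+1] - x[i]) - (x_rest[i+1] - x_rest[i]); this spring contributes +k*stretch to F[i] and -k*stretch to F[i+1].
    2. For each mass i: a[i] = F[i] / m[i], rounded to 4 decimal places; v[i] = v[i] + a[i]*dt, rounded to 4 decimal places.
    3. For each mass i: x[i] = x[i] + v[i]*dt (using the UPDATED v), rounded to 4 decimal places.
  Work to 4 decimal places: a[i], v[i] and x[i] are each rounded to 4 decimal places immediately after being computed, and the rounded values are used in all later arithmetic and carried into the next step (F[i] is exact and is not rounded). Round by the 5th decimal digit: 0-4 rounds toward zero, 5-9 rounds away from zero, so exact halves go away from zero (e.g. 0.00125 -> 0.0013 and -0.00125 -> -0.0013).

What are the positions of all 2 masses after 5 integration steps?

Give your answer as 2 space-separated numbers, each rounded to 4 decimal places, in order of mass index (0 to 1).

Step 0: x=[6.0000 10.0000] v=[0.0000 0.0000]
Step 1: x=[5.9200 10.0800] v=[-0.8000 0.8000]
Step 2: x=[5.7664 10.2336] v=[-1.5360 1.5360]
Step 3: x=[5.5515 10.4485] v=[-2.1491 2.1491]
Step 4: x=[5.2925 10.7075] v=[-2.5903 2.5903]
Step 5: x=[5.0101 10.9899] v=[-2.8243 2.8243]

Answer: 5.0101 10.9899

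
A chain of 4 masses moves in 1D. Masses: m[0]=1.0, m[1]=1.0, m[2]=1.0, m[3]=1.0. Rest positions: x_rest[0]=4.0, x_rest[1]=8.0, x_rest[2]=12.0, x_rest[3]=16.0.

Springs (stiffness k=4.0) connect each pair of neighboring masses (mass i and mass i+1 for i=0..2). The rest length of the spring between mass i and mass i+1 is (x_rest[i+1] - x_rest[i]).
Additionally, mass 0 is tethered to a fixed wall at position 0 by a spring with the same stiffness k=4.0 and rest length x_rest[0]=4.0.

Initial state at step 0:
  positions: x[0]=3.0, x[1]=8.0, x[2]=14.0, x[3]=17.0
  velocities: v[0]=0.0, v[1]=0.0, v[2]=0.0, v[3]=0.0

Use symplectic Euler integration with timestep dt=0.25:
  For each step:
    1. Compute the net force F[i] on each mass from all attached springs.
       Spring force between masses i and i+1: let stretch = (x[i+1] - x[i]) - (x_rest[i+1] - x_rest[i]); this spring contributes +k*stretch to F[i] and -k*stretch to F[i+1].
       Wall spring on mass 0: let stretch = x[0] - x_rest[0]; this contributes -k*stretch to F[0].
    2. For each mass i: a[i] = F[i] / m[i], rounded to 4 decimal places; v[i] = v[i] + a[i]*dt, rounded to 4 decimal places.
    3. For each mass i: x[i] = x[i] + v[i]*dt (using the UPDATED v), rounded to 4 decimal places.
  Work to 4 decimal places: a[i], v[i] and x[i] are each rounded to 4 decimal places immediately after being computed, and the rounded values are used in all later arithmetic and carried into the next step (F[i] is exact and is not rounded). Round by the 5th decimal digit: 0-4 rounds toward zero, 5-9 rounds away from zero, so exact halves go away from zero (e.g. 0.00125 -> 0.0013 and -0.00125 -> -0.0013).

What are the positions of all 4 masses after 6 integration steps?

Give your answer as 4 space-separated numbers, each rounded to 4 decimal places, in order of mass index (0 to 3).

Step 0: x=[3.0000 8.0000 14.0000 17.0000] v=[0.0000 0.0000 0.0000 0.0000]
Step 1: x=[3.5000 8.2500 13.2500 17.2500] v=[2.0000 1.0000 -3.0000 1.0000]
Step 2: x=[4.3125 8.5625 12.2500 17.5000] v=[3.2500 1.2500 -4.0000 1.0000]
Step 3: x=[5.1094 8.7344 11.6406 17.4375] v=[3.1875 0.6875 -2.4375 -0.2500]
Step 4: x=[5.5352 8.7266 11.7539 16.9258] v=[1.7031 -0.0313 0.4532 -2.0469]
Step 5: x=[5.3750 8.6778 12.4034 16.1211] v=[-0.6407 -0.1954 2.5978 -3.2188]
Step 6: x=[4.6968 8.7347 13.0509 15.3870] v=[-2.7129 0.2274 2.5899 -2.9365]

Answer: 4.6968 8.7347 13.0509 15.3870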